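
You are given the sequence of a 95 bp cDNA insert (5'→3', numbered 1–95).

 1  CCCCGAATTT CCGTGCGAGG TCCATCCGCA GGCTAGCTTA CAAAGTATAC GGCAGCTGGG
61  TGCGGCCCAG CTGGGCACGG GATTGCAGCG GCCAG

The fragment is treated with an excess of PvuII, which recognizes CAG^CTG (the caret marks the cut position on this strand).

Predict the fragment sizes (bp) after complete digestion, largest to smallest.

55, 25, 15 bp

PvuII sites (CAGCTG) start at positions 53, 68.
PvuII cuts after base 3 of each site, so after positions 55, 70.
Linear molecule, 2 cuts → 3 fragments:
  1–55 → 55 bp
  56–70 → 15 bp
  71–95 → 25 bp
Sorted largest to smallest: 55, 25, 15 bp.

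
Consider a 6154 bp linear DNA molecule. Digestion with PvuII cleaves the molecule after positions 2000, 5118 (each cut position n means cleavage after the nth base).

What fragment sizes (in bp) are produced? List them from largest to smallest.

3118, 2000, 1036 bp

Linear molecule, 2 cuts → 3 fragments:
  2000 − 0 = 2000 bp
  5118 − 2000 = 3118 bp
  6154 − 5118 = 1036 bp
Sorted largest to smallest: 3118, 2000, 1036 bp.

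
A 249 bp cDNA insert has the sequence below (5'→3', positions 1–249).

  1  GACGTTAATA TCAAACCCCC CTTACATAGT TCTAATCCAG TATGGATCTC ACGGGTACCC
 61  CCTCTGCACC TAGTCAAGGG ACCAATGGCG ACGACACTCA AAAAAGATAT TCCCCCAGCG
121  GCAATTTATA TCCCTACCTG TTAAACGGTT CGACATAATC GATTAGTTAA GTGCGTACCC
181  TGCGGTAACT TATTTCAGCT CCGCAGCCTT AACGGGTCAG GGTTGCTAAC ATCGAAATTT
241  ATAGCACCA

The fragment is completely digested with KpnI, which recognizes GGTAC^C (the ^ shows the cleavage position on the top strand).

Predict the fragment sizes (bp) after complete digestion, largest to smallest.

191, 58 bp

The KpnI site (GGTACC) starts at position 54.
KpnI cuts after base 5 of each site (before the last base), so after position 58.
Linear molecule, 1 cut → 2 fragments:
  1–58 → 58 bp
  59–249 → 191 bp
Sorted largest to smallest: 191, 58 bp.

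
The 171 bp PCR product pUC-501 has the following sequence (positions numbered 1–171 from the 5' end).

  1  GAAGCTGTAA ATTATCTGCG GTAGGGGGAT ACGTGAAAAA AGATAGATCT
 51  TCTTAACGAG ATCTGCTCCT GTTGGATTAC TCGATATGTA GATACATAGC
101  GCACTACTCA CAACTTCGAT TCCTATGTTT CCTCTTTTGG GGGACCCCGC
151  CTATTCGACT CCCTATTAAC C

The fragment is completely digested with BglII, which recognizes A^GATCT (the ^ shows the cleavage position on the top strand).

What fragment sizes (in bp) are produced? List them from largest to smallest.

BglII sites (AGATCT) start at positions 45, 59.
BglII cuts after the first base of each site, so after positions 45, 59.
Linear molecule, 2 cuts → 3 fragments:
  1–45 → 45 bp
  46–59 → 14 bp
  60–171 → 112 bp
Sorted largest to smallest: 112, 45, 14 bp.

112, 45, 14 bp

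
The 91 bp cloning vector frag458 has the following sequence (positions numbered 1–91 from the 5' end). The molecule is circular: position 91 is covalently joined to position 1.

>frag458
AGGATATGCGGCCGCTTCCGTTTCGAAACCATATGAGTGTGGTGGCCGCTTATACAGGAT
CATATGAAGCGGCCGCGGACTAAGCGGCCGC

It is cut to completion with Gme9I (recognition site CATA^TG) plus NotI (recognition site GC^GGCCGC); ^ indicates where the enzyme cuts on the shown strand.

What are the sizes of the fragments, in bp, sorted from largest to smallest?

31, 24, 15, 15, 6 bp

Gme9I sites (CATATG) start at positions 30, 61.
Gme9I cuts after base 4 of each site, so after positions 33, 64.
NotI sites (GCGGCCGC) start at positions 8, 69, 84.
NotI cuts after base 2 of each site, so after positions 9, 70, 85.
Combined cut positions: 9, 33, 64, 70, 85.
Circular molecule, 5 cuts → 5 fragments:
  10–33 → 24 bp
  34–64 → 31 bp
  65–70 → 6 bp
  71–85 → 15 bp
  86–91 then 1–9 → 6 + 9 = 15 bp
Sorted largest to smallest: 31, 24, 15, 15, 6 bp.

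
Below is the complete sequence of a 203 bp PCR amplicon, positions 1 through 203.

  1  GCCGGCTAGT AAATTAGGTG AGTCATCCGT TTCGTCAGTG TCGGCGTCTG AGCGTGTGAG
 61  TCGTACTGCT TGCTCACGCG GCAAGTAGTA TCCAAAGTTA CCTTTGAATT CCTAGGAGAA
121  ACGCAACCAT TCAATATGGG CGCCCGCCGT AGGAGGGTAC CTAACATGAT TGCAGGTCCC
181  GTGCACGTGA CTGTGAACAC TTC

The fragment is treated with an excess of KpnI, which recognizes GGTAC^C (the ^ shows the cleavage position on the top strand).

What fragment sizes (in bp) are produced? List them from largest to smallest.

The KpnI site (GGTACC) starts at position 156.
KpnI cuts after base 5 of each site (before the last base), so after position 160.
Linear molecule, 1 cut → 2 fragments:
  1–160 → 160 bp
  161–203 → 43 bp
Sorted largest to smallest: 160, 43 bp.

160, 43 bp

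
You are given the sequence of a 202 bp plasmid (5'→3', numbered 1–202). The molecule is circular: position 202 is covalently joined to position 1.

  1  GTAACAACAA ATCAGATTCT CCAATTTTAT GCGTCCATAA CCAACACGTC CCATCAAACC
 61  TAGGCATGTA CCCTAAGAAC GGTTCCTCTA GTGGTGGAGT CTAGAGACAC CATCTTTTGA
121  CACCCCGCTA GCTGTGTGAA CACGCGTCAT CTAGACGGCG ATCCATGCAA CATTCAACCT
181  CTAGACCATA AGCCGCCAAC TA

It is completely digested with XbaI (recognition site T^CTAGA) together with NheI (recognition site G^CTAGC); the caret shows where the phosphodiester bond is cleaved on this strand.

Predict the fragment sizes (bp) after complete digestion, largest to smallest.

XbaI sites (TCTAGA) start at positions 100, 150, 180.
XbaI cuts after the first base of each site, so after positions 100, 150, 180.
The NheI site (GCTAGC) starts at position 127.
NheI cuts after the first base of each site, so after position 127.
Combined cut positions: 100, 127, 150, 180.
Circular molecule, 4 cuts → 4 fragments:
  101–127 → 27 bp
  128–150 → 23 bp
  151–180 → 30 bp
  181–202 then 1–100 → 22 + 100 = 122 bp
Sorted largest to smallest: 122, 30, 27, 23 bp.

122, 30, 27, 23 bp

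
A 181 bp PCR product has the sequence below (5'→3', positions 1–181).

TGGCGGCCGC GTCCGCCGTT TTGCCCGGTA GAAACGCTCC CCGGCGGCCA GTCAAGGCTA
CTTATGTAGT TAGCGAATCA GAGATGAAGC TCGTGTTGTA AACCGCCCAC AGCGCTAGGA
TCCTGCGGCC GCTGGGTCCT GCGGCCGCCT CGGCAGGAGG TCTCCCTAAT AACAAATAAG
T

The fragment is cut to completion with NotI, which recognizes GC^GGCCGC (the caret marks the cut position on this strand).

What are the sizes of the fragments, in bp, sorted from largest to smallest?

122, 39, 16, 4 bp

NotI sites (GCGGCCGC) start at positions 3, 125, 141.
NotI cuts after base 2 of each site, so after positions 4, 126, 142.
Linear molecule, 3 cuts → 4 fragments:
  1–4 → 4 bp
  5–126 → 122 bp
  127–142 → 16 bp
  143–181 → 39 bp
Sorted largest to smallest: 122, 39, 16, 4 bp.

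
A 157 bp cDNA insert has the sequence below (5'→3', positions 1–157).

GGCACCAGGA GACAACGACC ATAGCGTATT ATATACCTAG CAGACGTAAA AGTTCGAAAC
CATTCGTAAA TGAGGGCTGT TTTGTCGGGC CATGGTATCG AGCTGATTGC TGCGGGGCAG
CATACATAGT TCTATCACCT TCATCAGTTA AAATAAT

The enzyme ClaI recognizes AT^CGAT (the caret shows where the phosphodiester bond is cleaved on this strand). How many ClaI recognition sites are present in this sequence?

0

No occurrence of ATCGAT is present in the sequence.
ClaI does not cut: 0 sites.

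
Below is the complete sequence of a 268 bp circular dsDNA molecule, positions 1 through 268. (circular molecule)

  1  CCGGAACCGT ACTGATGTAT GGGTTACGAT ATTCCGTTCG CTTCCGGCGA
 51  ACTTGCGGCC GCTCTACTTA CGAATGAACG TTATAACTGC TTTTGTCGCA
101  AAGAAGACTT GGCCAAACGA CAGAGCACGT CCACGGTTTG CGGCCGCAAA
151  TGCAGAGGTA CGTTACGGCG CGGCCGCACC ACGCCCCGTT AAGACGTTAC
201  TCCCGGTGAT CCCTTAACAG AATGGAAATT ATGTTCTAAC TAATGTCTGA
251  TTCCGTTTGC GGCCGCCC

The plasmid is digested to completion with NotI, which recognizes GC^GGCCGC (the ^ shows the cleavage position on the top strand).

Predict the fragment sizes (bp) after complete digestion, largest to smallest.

NotI sites (GCGGCCGC) start at positions 55, 140, 170, 259.
NotI cuts after base 2 of each site, so after positions 56, 141, 171, 260.
Circular molecule, 4 cuts → 4 fragments:
  57–141 → 85 bp
  142–171 → 30 bp
  172–260 → 89 bp
  261–268 then 1–56 → 8 + 56 = 64 bp
Sorted largest to smallest: 89, 85, 64, 30 bp.

89, 85, 64, 30 bp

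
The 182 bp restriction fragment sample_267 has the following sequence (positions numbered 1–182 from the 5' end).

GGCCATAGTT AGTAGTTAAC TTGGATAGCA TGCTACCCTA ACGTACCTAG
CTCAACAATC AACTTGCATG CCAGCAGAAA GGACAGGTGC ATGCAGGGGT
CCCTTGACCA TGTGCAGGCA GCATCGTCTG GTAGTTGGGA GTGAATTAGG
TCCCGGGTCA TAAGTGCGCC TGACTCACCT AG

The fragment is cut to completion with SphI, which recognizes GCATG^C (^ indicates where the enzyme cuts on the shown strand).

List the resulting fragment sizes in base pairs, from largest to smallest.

SphI sites (GCATGC) start at positions 28, 66, 89.
SphI cuts after base 5 of each site (before the last base), so after positions 32, 70, 93.
Linear molecule, 3 cuts → 4 fragments:
  1–32 → 32 bp
  33–70 → 38 bp
  71–93 → 23 bp
  94–182 → 89 bp
Sorted largest to smallest: 89, 38, 32, 23 bp.

89, 38, 32, 23 bp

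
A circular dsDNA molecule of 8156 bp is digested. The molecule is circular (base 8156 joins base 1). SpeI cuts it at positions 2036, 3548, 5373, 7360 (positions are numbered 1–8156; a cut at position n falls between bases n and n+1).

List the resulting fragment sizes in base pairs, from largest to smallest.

2832, 1987, 1825, 1512 bp

Circular molecule, 4 cuts → 4 fragments:
  3548 − 2036 = 1512 bp
  5373 − 3548 = 1825 bp
  7360 − 5373 = 1987 bp
  wrap: 8156 − 7360 + 2036 = 2832 bp
Sorted largest to smallest: 2832, 1987, 1825, 1512 bp.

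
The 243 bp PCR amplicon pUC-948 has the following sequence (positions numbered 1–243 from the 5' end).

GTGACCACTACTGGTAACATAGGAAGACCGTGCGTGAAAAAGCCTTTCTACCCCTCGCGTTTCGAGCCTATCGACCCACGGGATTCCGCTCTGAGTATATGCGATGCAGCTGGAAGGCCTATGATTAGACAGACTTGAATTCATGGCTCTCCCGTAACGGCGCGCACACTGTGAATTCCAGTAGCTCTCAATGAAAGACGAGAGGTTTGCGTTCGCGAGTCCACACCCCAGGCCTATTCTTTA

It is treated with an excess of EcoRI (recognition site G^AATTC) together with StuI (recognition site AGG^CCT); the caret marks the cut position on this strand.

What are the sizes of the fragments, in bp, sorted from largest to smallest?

EcoRI sites (GAATTC) start at positions 137, 173.
EcoRI cuts after the first base of each site, so after positions 137, 173.
StuI sites (AGGCCT) start at positions 115, 230.
StuI cuts after base 3 of each site, so after positions 117, 232.
Combined cut positions: 117, 137, 173, 232.
Linear molecule, 4 cuts → 5 fragments:
  1–117 → 117 bp
  118–137 → 20 bp
  138–173 → 36 bp
  174–232 → 59 bp
  233–243 → 11 bp
Sorted largest to smallest: 117, 59, 36, 20, 11 bp.

117, 59, 36, 20, 11 bp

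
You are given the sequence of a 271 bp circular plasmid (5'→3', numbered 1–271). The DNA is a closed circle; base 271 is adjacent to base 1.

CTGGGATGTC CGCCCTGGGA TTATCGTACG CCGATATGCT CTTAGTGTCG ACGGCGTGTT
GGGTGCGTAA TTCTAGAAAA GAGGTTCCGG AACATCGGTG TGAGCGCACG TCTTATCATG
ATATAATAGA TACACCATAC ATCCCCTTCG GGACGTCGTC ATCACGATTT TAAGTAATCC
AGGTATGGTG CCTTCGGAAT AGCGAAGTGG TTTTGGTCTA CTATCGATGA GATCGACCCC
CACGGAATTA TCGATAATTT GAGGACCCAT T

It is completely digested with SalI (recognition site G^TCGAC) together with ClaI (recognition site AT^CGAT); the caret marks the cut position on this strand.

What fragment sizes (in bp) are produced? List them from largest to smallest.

The SalI site (GTCGAC) starts at position 47.
SalI cuts after the first base of each site, so after position 47.
ClaI sites (ATCGAT) start at positions 223, 250.
ClaI cuts after base 2 of each site, so after positions 224, 251.
Combined cut positions: 47, 224, 251.
Circular molecule, 3 cuts → 3 fragments:
  48–224 → 177 bp
  225–251 → 27 bp
  252–271 then 1–47 → 20 + 47 = 67 bp
Sorted largest to smallest: 177, 67, 27 bp.

177, 67, 27 bp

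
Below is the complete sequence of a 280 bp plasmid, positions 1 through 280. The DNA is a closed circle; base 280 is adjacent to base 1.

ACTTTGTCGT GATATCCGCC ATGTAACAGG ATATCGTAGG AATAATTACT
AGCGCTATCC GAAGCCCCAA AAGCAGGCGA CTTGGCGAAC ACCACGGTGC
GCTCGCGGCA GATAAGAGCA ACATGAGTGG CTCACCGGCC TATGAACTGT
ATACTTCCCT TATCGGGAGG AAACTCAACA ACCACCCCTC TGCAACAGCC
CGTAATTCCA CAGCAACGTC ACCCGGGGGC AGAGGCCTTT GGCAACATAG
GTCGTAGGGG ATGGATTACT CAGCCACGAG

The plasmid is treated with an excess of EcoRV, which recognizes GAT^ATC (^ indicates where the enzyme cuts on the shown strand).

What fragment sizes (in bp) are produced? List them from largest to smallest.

EcoRV sites (GATATC) start at positions 11, 30.
EcoRV cuts after base 3 of each site, so after positions 13, 32.
Circular molecule, 2 cuts → 2 fragments:
  14–32 → 19 bp
  33–280 then 1–13 → 248 + 13 = 261 bp
Sorted largest to smallest: 261, 19 bp.

261, 19 bp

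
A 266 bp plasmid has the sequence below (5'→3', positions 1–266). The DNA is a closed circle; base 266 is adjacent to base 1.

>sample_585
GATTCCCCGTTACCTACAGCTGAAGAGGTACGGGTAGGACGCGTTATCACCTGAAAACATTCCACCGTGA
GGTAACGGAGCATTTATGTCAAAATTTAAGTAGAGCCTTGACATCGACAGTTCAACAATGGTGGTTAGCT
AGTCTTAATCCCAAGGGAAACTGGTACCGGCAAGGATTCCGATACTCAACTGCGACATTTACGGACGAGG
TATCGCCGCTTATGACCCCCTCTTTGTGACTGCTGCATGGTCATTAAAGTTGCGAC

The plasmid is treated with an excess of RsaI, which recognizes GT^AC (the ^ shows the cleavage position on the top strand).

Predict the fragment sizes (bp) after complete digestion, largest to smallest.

RsaI sites (GTAC) start at positions 28, 164.
RsaI cuts after base 2 of each site, so after positions 29, 165.
Circular molecule, 2 cuts → 2 fragments:
  30–165 → 136 bp
  166–266 then 1–29 → 101 + 29 = 130 bp
Sorted largest to smallest: 136, 130 bp.

136, 130 bp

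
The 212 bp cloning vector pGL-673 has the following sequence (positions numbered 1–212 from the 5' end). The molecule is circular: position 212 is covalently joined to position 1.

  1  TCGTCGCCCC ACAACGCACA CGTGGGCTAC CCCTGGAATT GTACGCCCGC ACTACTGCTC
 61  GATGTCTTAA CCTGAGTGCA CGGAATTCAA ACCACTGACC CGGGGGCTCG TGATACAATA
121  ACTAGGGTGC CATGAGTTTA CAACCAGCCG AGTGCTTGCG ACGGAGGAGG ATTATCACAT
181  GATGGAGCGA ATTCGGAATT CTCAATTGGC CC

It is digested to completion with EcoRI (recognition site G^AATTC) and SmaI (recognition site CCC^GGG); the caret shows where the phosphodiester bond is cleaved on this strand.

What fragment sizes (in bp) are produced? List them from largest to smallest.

EcoRI sites (GAATTC) start at positions 83, 189, 196.
EcoRI cuts after the first base of each site, so after positions 83, 189, 196.
The SmaI site (CCCGGG) starts at position 99.
SmaI cuts after base 3 of each site, so after position 101.
Combined cut positions: 83, 101, 189, 196.
Circular molecule, 4 cuts → 4 fragments:
  84–101 → 18 bp
  102–189 → 88 bp
  190–196 → 7 bp
  197–212 then 1–83 → 16 + 83 = 99 bp
Sorted largest to smallest: 99, 88, 18, 7 bp.

99, 88, 18, 7 bp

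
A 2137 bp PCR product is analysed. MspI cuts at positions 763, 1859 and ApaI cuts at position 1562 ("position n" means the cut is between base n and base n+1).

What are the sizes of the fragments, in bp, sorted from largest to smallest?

Combined cut positions (sorted): 763, 1562, 1859.
Linear molecule, 3 cuts → 4 fragments:
  763 − 0 = 763 bp
  1562 − 763 = 799 bp
  1859 − 1562 = 297 bp
  2137 − 1859 = 278 bp
Sorted largest to smallest: 799, 763, 297, 278 bp.

799, 763, 297, 278 bp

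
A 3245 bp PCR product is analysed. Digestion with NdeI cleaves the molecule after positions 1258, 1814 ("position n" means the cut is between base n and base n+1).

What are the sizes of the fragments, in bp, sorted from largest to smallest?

Linear molecule, 2 cuts → 3 fragments:
  1258 − 0 = 1258 bp
  1814 − 1258 = 556 bp
  3245 − 1814 = 1431 bp
Sorted largest to smallest: 1431, 1258, 556 bp.

1431, 1258, 556 bp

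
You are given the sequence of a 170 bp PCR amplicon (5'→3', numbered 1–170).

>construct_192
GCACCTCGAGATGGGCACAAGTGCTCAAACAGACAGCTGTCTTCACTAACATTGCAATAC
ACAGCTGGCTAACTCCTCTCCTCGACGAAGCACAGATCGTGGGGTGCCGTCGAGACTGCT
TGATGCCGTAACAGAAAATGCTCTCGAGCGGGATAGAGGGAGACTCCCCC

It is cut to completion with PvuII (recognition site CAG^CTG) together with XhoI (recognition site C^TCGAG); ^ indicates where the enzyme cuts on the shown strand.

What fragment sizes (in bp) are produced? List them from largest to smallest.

79, 31, 28, 27, 5 bp

PvuII sites (CAGCTG) start at positions 34, 62.
PvuII cuts after base 3 of each site, so after positions 36, 64.
XhoI sites (CTCGAG) start at positions 5, 143.
XhoI cuts after the first base of each site, so after positions 5, 143.
Combined cut positions: 5, 36, 64, 143.
Linear molecule, 4 cuts → 5 fragments:
  1–5 → 5 bp
  6–36 → 31 bp
  37–64 → 28 bp
  65–143 → 79 bp
  144–170 → 27 bp
Sorted largest to smallest: 79, 31, 28, 27, 5 bp.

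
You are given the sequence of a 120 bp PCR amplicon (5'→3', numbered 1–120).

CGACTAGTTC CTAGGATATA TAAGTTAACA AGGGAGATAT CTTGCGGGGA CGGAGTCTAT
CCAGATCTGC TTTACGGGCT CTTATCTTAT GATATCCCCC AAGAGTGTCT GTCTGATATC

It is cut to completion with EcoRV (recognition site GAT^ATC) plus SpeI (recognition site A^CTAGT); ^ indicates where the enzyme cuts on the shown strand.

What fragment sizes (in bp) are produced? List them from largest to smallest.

EcoRV sites (GATATC) start at positions 36, 91, 115.
EcoRV cuts after base 3 of each site, so after positions 38, 93, 117.
The SpeI site (ACTAGT) starts at position 3.
SpeI cuts after the first base of each site, so after position 3.
Combined cut positions: 3, 38, 93, 117.
Linear molecule, 4 cuts → 5 fragments:
  1–3 → 3 bp
  4–38 → 35 bp
  39–93 → 55 bp
  94–117 → 24 bp
  118–120 → 3 bp
Sorted largest to smallest: 55, 35, 24, 3, 3 bp.

55, 35, 24, 3, 3 bp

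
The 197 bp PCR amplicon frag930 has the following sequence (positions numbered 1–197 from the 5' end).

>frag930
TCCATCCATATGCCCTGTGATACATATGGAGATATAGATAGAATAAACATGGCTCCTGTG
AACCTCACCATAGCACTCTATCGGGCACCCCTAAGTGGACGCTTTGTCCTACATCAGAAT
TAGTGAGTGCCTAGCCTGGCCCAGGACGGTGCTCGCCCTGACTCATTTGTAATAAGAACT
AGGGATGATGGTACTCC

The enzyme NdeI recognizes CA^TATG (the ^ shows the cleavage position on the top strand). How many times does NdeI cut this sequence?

CATATG occurs starting at positions 7, 23.
NdeI cuts at 2 sites.

2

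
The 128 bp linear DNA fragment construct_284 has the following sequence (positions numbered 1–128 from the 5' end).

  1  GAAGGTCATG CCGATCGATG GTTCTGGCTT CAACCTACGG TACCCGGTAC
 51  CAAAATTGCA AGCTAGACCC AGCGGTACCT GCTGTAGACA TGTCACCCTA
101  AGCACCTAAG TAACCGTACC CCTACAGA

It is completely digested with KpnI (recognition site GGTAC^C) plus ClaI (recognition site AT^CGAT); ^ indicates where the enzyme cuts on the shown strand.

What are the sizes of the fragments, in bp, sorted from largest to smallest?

50, 28, 28, 15, 7 bp

KpnI sites (GGTACC) start at positions 39, 46, 74.
KpnI cuts after base 5 of each site (before the last base), so after positions 43, 50, 78.
The ClaI site (ATCGAT) starts at position 14.
ClaI cuts after base 2 of each site, so after position 15.
Combined cut positions: 15, 43, 50, 78.
Linear molecule, 4 cuts → 5 fragments:
  1–15 → 15 bp
  16–43 → 28 bp
  44–50 → 7 bp
  51–78 → 28 bp
  79–128 → 50 bp
Sorted largest to smallest: 50, 28, 28, 15, 7 bp.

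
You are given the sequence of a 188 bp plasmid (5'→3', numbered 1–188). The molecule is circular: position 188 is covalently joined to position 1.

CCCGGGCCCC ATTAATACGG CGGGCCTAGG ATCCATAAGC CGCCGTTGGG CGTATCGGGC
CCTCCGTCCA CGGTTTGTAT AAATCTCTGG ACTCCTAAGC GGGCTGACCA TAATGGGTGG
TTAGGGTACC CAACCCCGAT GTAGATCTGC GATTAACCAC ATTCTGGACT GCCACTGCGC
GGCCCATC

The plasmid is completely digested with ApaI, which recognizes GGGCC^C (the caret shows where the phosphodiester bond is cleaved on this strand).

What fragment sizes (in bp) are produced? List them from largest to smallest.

ApaI sites (GGGCCC) start at positions 4, 57.
ApaI cuts after base 5 of each site (before the last base), so after positions 8, 61.
Circular molecule, 2 cuts → 2 fragments:
  9–61 → 53 bp
  62–188 then 1–8 → 127 + 8 = 135 bp
Sorted largest to smallest: 135, 53 bp.

135, 53 bp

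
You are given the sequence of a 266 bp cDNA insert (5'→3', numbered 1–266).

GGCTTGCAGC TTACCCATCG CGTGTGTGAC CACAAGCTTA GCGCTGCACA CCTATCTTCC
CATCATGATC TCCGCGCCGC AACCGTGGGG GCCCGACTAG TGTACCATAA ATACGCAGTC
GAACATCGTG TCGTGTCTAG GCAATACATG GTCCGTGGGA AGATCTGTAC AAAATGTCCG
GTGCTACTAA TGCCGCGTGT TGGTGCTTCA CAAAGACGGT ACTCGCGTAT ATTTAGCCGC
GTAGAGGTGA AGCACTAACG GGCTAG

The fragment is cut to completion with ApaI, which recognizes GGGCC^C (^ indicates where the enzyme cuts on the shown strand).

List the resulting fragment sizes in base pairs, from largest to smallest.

The ApaI site (GGGCCC) starts at position 89.
ApaI cuts after base 5 of each site (before the last base), so after position 93.
Linear molecule, 1 cut → 2 fragments:
  1–93 → 93 bp
  94–266 → 173 bp
Sorted largest to smallest: 173, 93 bp.

173, 93 bp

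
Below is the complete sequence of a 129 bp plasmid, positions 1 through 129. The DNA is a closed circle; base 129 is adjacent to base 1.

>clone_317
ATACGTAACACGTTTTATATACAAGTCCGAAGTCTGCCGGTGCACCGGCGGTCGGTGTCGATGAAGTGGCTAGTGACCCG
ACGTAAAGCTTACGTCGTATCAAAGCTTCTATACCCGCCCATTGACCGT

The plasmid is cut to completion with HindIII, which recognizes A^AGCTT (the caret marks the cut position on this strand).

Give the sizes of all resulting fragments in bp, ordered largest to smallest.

HindIII sites (AAGCTT) start at positions 86, 103.
HindIII cuts after the first base of each site, so after positions 86, 103.
Circular molecule, 2 cuts → 2 fragments:
  87–103 → 17 bp
  104–129 then 1–86 → 26 + 86 = 112 bp
Sorted largest to smallest: 112, 17 bp.

112, 17 bp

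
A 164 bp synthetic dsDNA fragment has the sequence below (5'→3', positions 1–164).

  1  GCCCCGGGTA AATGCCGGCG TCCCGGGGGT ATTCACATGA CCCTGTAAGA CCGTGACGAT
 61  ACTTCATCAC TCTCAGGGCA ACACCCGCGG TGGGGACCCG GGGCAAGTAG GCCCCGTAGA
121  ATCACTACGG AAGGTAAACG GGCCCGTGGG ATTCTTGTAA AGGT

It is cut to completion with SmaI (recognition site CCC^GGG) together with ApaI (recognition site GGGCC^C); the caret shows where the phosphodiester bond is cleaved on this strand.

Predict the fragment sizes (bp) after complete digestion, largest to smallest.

SmaI sites (CCCGGG) start at positions 3, 22, 97.
SmaI cuts after base 3 of each site, so after positions 5, 24, 99.
The ApaI site (GGGCCC) starts at position 140.
ApaI cuts after base 5 of each site (before the last base), so after position 144.
Combined cut positions: 5, 24, 99, 144.
Linear molecule, 4 cuts → 5 fragments:
  1–5 → 5 bp
  6–24 → 19 bp
  25–99 → 75 bp
  100–144 → 45 bp
  145–164 → 20 bp
Sorted largest to smallest: 75, 45, 20, 19, 5 bp.

75, 45, 20, 19, 5 bp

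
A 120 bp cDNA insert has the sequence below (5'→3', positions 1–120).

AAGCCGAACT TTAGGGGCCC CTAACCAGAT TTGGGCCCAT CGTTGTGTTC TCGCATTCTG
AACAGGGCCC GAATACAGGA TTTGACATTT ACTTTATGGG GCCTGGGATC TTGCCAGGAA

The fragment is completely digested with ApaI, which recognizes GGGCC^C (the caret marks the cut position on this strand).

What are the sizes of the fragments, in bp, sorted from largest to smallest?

ApaI sites (GGGCCC) start at positions 15, 33, 65.
ApaI cuts after base 5 of each site (before the last base), so after positions 19, 37, 69.
Linear molecule, 3 cuts → 4 fragments:
  1–19 → 19 bp
  20–37 → 18 bp
  38–69 → 32 bp
  70–120 → 51 bp
Sorted largest to smallest: 51, 32, 19, 18 bp.

51, 32, 19, 18 bp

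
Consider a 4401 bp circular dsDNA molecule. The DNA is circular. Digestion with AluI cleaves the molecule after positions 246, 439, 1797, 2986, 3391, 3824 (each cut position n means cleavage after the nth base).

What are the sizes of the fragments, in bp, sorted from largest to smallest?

Circular molecule, 6 cuts → 6 fragments:
  439 − 246 = 193 bp
  1797 − 439 = 1358 bp
  2986 − 1797 = 1189 bp
  3391 − 2986 = 405 bp
  3824 − 3391 = 433 bp
  wrap: 4401 − 3824 + 246 = 823 bp
Sorted largest to smallest: 1358, 1189, 823, 433, 405, 193 bp.

1358, 1189, 823, 433, 405, 193 bp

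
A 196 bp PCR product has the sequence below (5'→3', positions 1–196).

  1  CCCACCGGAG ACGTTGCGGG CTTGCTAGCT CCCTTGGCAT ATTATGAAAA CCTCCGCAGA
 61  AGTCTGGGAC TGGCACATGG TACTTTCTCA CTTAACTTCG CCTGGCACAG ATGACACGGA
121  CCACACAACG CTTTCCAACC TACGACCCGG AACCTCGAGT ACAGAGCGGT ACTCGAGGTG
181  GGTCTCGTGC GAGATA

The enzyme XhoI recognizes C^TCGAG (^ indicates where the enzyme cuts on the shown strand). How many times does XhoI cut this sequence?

CTCGAG occurs starting at positions 154, 172.
XhoI cuts at 2 sites.

2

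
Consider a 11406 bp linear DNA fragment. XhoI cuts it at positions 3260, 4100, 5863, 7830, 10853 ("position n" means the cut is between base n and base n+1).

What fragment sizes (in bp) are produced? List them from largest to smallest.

3260, 3023, 1967, 1763, 840, 553 bp

Linear molecule, 5 cuts → 6 fragments:
  3260 − 0 = 3260 bp
  4100 − 3260 = 840 bp
  5863 − 4100 = 1763 bp
  7830 − 5863 = 1967 bp
  10853 − 7830 = 3023 bp
  11406 − 10853 = 553 bp
Sorted largest to smallest: 3260, 3023, 1967, 1763, 840, 553 bp.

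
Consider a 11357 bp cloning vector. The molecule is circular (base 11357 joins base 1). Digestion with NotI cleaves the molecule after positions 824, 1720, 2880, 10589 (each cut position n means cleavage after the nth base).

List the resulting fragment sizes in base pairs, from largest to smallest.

Circular molecule, 4 cuts → 4 fragments:
  1720 − 824 = 896 bp
  2880 − 1720 = 1160 bp
  10589 − 2880 = 7709 bp
  wrap: 11357 − 10589 + 824 = 1592 bp
Sorted largest to smallest: 7709, 1592, 1160, 896 bp.

7709, 1592, 1160, 896 bp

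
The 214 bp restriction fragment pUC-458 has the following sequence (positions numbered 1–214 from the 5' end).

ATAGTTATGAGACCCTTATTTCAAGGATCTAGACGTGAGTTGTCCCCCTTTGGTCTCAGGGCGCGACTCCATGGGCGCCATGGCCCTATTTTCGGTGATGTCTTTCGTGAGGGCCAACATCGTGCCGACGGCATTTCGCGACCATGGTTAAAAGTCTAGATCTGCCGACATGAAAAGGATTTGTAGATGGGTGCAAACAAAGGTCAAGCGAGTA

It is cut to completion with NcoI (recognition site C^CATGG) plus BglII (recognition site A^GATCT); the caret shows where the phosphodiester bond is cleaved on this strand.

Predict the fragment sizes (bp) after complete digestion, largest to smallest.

NcoI sites (CCATGG) start at positions 69, 78, 142.
NcoI cuts after the first base of each site, so after positions 69, 78, 142.
The BglII site (AGATCT) starts at position 158.
BglII cuts after the first base of each site, so after position 158.
Combined cut positions: 69, 78, 142, 158.
Linear molecule, 4 cuts → 5 fragments:
  1–69 → 69 bp
  70–78 → 9 bp
  79–142 → 64 bp
  143–158 → 16 bp
  159–214 → 56 bp
Sorted largest to smallest: 69, 64, 56, 16, 9 bp.

69, 64, 56, 16, 9 bp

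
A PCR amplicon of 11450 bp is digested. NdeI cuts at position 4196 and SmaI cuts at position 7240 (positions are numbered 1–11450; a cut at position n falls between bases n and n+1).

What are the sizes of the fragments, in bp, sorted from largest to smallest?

4210, 4196, 3044 bp

Combined cut positions (sorted): 4196, 7240.
Linear molecule, 2 cuts → 3 fragments:
  4196 − 0 = 4196 bp
  7240 − 4196 = 3044 bp
  11450 − 7240 = 4210 bp
Sorted largest to smallest: 4210, 4196, 3044 bp.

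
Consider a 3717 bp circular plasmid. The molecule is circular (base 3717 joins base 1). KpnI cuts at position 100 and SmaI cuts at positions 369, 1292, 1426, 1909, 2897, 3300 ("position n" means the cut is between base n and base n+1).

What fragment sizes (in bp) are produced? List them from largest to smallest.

Combined cut positions (sorted): 100, 369, 1292, 1426, 1909, 2897, 3300.
Circular molecule, 7 cuts → 7 fragments:
  369 − 100 = 269 bp
  1292 − 369 = 923 bp
  1426 − 1292 = 134 bp
  1909 − 1426 = 483 bp
  2897 − 1909 = 988 bp
  3300 − 2897 = 403 bp
  wrap: 3717 − 3300 + 100 = 517 bp
Sorted largest to smallest: 988, 923, 517, 483, 403, 269, 134 bp.

988, 923, 517, 483, 403, 269, 134 bp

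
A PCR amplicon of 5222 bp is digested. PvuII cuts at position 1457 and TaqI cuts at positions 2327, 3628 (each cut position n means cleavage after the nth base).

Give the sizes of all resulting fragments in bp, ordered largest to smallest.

Combined cut positions (sorted): 1457, 2327, 3628.
Linear molecule, 3 cuts → 4 fragments:
  1457 − 0 = 1457 bp
  2327 − 1457 = 870 bp
  3628 − 2327 = 1301 bp
  5222 − 3628 = 1594 bp
Sorted largest to smallest: 1594, 1457, 1301, 870 bp.

1594, 1457, 1301, 870 bp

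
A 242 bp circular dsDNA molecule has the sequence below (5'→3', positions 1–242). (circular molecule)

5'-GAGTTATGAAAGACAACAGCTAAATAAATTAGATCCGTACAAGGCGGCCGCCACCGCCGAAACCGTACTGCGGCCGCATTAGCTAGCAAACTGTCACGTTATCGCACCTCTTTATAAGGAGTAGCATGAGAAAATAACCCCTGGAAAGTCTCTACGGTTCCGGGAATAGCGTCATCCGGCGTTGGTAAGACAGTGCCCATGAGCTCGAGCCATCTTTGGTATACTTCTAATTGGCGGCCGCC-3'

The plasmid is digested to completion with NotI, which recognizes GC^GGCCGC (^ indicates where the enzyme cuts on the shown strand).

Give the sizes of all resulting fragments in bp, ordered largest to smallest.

164, 52, 26 bp

NotI sites (GCGGCCGC) start at positions 44, 70, 234.
NotI cuts after base 2 of each site, so after positions 45, 71, 235.
Circular molecule, 3 cuts → 3 fragments:
  46–71 → 26 bp
  72–235 → 164 bp
  236–242 then 1–45 → 7 + 45 = 52 bp
Sorted largest to smallest: 164, 52, 26 bp.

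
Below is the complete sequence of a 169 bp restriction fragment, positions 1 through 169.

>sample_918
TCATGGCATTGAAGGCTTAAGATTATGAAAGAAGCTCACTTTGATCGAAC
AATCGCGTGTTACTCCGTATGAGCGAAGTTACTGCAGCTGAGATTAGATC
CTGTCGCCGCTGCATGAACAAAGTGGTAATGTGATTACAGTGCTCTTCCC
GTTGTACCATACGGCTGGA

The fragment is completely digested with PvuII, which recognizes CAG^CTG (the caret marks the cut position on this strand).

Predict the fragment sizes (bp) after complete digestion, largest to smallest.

87, 82 bp

The PvuII site (CAGCTG) starts at position 85.
PvuII cuts after base 3 of each site, so after position 87.
Linear molecule, 1 cut → 2 fragments:
  1–87 → 87 bp
  88–169 → 82 bp
Sorted largest to smallest: 87, 82 bp.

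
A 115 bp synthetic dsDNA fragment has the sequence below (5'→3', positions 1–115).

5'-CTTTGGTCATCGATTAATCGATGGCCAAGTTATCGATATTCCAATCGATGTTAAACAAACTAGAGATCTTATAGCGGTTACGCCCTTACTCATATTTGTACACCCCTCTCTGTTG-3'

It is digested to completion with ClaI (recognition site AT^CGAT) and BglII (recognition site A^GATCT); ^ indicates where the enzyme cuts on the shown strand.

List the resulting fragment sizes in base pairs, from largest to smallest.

51, 19, 15, 12, 10, 8 bp

ClaI sites (ATCGAT) start at positions 9, 17, 32, 44.
ClaI cuts after base 2 of each site, so after positions 10, 18, 33, 45.
The BglII site (AGATCT) starts at position 64.
BglII cuts after the first base of each site, so after position 64.
Combined cut positions: 10, 18, 33, 45, 64.
Linear molecule, 5 cuts → 6 fragments:
  1–10 → 10 bp
  11–18 → 8 bp
  19–33 → 15 bp
  34–45 → 12 bp
  46–64 → 19 bp
  65–115 → 51 bp
Sorted largest to smallest: 51, 19, 15, 12, 10, 8 bp.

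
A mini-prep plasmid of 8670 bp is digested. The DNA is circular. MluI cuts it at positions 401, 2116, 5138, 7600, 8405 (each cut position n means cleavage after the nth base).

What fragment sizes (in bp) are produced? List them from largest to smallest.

Circular molecule, 5 cuts → 5 fragments:
  2116 − 401 = 1715 bp
  5138 − 2116 = 3022 bp
  7600 − 5138 = 2462 bp
  8405 − 7600 = 805 bp
  wrap: 8670 − 8405 + 401 = 666 bp
Sorted largest to smallest: 3022, 2462, 1715, 805, 666 bp.

3022, 2462, 1715, 805, 666 bp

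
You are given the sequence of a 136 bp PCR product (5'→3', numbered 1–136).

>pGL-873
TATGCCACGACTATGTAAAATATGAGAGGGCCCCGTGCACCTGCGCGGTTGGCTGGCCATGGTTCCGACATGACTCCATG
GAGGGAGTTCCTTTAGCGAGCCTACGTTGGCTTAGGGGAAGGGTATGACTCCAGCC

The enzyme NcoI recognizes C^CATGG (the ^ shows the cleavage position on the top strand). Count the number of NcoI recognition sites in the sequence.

CCATGG occurs starting at positions 57, 76.
NcoI cuts at 2 sites.

2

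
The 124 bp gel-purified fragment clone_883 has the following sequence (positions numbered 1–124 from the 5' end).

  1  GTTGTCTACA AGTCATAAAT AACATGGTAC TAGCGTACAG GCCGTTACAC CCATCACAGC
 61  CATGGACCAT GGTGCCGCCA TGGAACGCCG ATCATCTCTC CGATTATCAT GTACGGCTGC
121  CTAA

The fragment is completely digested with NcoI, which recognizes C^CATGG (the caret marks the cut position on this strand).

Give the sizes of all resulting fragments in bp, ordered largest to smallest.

60, 46, 11, 7 bp

NcoI sites (CCATGG) start at positions 60, 67, 78.
NcoI cuts after the first base of each site, so after positions 60, 67, 78.
Linear molecule, 3 cuts → 4 fragments:
  1–60 → 60 bp
  61–67 → 7 bp
  68–78 → 11 bp
  79–124 → 46 bp
Sorted largest to smallest: 60, 46, 11, 7 bp.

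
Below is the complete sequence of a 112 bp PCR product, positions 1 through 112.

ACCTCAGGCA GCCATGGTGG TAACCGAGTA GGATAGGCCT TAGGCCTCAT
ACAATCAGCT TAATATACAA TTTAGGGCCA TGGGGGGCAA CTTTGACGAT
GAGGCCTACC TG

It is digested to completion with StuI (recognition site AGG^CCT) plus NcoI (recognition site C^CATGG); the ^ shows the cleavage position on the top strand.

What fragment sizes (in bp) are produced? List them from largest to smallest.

StuI sites (AGGCCT) start at positions 35, 42, 102.
StuI cuts after base 3 of each site, so after positions 37, 44, 104.
NcoI sites (CCATGG) start at positions 12, 78.
NcoI cuts after the first base of each site, so after positions 12, 78.
Combined cut positions: 12, 37, 44, 78, 104.
Linear molecule, 5 cuts → 6 fragments:
  1–12 → 12 bp
  13–37 → 25 bp
  38–44 → 7 bp
  45–78 → 34 bp
  79–104 → 26 bp
  105–112 → 8 bp
Sorted largest to smallest: 34, 26, 25, 12, 8, 7 bp.

34, 26, 25, 12, 8, 7 bp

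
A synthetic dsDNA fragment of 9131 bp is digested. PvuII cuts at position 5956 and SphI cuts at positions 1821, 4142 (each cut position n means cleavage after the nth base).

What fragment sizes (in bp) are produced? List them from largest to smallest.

3175, 2321, 1821, 1814 bp

Combined cut positions (sorted): 1821, 4142, 5956.
Linear molecule, 3 cuts → 4 fragments:
  1821 − 0 = 1821 bp
  4142 − 1821 = 2321 bp
  5956 − 4142 = 1814 bp
  9131 − 5956 = 3175 bp
Sorted largest to smallest: 3175, 2321, 1821, 1814 bp.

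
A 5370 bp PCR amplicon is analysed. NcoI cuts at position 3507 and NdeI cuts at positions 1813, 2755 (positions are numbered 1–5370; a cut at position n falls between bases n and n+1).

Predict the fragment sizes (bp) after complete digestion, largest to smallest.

1863, 1813, 942, 752 bp

Combined cut positions (sorted): 1813, 2755, 3507.
Linear molecule, 3 cuts → 4 fragments:
  1813 − 0 = 1813 bp
  2755 − 1813 = 942 bp
  3507 − 2755 = 752 bp
  5370 − 3507 = 1863 bp
Sorted largest to smallest: 1863, 1813, 942, 752 bp.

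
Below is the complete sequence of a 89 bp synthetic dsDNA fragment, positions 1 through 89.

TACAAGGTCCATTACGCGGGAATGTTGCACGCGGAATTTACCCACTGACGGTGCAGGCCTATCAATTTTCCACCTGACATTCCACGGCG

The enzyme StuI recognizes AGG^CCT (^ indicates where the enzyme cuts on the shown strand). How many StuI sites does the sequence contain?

AGGCCT occurs starting at position 55.
StuI cuts at 1 site.

1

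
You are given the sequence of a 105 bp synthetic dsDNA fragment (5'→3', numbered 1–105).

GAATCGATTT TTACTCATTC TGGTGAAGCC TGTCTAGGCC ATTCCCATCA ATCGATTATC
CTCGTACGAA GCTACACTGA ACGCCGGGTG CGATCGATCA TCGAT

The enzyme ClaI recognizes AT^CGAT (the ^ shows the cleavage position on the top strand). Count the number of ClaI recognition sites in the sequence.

4

ATCGAT occurs starting at positions 3, 51, 93, 100.
ClaI cuts at 4 sites.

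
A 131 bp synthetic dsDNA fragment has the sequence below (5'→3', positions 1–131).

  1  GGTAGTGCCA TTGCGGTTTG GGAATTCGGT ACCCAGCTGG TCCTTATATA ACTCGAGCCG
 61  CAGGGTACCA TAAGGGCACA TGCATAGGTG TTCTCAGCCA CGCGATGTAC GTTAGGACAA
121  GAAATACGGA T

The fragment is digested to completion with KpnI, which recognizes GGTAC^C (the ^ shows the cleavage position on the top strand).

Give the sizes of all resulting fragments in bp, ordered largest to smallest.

KpnI sites (GGTACC) start at positions 28, 64.
KpnI cuts after base 5 of each site (before the last base), so after positions 32, 68.
Linear molecule, 2 cuts → 3 fragments:
  1–32 → 32 bp
  33–68 → 36 bp
  69–131 → 63 bp
Sorted largest to smallest: 63, 36, 32 bp.

63, 36, 32 bp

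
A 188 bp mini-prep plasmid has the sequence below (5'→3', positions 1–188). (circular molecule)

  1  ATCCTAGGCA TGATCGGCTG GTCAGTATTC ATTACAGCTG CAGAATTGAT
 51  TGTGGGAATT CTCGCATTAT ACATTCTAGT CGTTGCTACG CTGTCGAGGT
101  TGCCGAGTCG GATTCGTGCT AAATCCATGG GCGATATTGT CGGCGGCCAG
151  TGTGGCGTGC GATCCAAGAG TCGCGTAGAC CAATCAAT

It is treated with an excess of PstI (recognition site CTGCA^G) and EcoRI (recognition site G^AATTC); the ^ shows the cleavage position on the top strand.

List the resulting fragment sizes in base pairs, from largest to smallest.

The PstI site (CTGCAG) starts at position 38.
PstI cuts after base 5 of each site (before the last base), so after position 42.
The EcoRI site (GAATTC) starts at position 56.
EcoRI cuts after the first base of each site, so after position 56.
Combined cut positions: 42, 56.
Circular molecule, 2 cuts → 2 fragments:
  43–56 → 14 bp
  57–188 then 1–42 → 132 + 42 = 174 bp
Sorted largest to smallest: 174, 14 bp.

174, 14 bp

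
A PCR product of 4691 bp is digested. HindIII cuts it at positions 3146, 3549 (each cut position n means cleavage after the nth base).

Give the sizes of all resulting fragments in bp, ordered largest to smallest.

3146, 1142, 403 bp

Linear molecule, 2 cuts → 3 fragments:
  3146 − 0 = 3146 bp
  3549 − 3146 = 403 bp
  4691 − 3549 = 1142 bp
Sorted largest to smallest: 3146, 1142, 403 bp.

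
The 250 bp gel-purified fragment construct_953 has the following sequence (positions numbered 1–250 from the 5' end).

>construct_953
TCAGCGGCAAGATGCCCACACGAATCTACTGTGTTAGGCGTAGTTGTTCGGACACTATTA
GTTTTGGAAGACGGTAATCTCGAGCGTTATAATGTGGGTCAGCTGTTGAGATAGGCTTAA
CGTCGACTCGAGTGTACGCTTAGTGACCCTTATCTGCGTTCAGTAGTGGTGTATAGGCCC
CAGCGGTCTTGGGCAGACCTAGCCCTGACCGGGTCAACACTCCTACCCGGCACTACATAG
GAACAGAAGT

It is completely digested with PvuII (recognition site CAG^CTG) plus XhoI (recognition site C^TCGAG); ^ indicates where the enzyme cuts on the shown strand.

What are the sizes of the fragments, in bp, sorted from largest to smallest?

The PvuII site (CAGCTG) starts at position 100.
PvuII cuts after base 3 of each site, so after position 102.
XhoI sites (CTCGAG) start at positions 79, 127.
XhoI cuts after the first base of each site, so after positions 79, 127.
Combined cut positions: 79, 102, 127.
Linear molecule, 3 cuts → 4 fragments:
  1–79 → 79 bp
  80–102 → 23 bp
  103–127 → 25 bp
  128–250 → 123 bp
Sorted largest to smallest: 123, 79, 25, 23 bp.

123, 79, 25, 23 bp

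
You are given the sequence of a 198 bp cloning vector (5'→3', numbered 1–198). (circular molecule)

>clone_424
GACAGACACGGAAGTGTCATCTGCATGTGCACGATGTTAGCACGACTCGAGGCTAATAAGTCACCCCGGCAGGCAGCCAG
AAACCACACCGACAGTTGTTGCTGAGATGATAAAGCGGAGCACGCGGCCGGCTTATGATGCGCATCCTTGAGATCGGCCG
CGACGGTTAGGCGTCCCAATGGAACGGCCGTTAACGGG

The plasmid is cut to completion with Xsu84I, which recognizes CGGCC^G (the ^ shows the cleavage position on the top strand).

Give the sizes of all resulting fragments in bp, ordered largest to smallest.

138, 30, 30 bp

Xsu84I sites (CGGCCG) start at positions 125, 155, 185.
Xsu84I cuts after base 5 of each site (before the last base), so after positions 129, 159, 189.
Circular molecule, 3 cuts → 3 fragments:
  130–159 → 30 bp
  160–189 → 30 bp
  190–198 then 1–129 → 9 + 129 = 138 bp
Sorted largest to smallest: 138, 30, 30 bp.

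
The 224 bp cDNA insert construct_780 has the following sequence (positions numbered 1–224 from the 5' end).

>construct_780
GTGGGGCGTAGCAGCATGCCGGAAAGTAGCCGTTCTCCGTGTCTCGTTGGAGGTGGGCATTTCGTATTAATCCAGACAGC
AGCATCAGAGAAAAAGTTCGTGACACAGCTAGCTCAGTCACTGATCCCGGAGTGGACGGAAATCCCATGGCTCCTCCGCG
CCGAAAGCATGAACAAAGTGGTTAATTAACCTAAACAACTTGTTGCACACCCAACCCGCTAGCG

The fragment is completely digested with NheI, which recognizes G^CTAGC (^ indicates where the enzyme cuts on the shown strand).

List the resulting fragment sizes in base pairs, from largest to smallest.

110, 108, 6 bp

NheI sites (GCTAGC) start at positions 108, 218.
NheI cuts after the first base of each site, so after positions 108, 218.
Linear molecule, 2 cuts → 3 fragments:
  1–108 → 108 bp
  109–218 → 110 bp
  219–224 → 6 bp
Sorted largest to smallest: 110, 108, 6 bp.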